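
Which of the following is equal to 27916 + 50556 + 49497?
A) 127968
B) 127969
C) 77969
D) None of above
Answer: B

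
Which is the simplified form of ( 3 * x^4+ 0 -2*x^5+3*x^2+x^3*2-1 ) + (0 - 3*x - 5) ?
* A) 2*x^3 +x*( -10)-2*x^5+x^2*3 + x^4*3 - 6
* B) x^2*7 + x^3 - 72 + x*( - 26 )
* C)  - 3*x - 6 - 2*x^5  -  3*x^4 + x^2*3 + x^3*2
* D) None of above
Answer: D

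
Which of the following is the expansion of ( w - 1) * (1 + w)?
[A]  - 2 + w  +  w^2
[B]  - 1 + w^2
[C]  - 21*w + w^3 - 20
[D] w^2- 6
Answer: B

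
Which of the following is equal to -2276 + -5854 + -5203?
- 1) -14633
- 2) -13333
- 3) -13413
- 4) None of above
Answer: 2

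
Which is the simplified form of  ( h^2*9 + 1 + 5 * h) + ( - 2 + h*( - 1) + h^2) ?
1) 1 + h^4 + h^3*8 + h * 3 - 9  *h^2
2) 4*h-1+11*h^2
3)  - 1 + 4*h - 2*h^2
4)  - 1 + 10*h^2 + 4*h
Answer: 4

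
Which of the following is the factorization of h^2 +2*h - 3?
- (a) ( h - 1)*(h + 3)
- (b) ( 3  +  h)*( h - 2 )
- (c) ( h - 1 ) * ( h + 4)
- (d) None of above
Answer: a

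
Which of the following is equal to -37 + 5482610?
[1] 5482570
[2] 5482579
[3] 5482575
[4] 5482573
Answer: 4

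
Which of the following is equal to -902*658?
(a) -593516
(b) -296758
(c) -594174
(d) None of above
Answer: a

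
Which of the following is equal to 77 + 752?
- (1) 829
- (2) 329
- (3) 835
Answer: 1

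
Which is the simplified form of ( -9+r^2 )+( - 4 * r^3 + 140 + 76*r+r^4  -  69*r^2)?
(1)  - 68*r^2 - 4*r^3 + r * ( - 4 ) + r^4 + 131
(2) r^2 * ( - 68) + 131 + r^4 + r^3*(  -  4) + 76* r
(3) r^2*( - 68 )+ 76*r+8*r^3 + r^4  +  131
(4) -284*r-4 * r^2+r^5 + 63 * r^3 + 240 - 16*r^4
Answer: 2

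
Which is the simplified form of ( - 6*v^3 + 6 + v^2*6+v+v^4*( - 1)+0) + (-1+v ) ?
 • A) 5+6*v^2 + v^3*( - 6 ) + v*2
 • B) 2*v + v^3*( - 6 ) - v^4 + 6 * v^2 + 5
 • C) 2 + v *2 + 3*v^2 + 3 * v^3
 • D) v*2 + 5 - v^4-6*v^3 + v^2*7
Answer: B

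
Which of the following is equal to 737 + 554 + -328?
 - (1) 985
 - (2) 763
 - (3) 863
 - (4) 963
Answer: 4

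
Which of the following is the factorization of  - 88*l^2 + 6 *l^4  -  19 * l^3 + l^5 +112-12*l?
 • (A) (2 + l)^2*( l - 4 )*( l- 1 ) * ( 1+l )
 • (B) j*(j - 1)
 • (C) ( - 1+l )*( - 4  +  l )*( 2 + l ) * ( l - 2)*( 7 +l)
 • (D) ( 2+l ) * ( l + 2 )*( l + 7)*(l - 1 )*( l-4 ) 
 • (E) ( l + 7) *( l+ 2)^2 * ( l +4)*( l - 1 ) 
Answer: D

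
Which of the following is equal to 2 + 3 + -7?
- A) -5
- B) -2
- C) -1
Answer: B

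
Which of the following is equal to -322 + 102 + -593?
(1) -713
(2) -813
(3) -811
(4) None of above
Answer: 2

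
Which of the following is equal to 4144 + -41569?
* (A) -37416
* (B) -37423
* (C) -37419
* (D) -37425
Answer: D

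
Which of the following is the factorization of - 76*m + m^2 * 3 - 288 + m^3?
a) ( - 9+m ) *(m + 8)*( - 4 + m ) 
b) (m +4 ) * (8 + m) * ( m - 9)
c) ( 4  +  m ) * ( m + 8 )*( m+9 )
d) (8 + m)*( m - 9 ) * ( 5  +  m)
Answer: b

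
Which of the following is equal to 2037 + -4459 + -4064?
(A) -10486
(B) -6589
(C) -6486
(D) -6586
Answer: C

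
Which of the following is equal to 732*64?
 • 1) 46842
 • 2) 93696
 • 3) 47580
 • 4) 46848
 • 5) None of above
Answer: 4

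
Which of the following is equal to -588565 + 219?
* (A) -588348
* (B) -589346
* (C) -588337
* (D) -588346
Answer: D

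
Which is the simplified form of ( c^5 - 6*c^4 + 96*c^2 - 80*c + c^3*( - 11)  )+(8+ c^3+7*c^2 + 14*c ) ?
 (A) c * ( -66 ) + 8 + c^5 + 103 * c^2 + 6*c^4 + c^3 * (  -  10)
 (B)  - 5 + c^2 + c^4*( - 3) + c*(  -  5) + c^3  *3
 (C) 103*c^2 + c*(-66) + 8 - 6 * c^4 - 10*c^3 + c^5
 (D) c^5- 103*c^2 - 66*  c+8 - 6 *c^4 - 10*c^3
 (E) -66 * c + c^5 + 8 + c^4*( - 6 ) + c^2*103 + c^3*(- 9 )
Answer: C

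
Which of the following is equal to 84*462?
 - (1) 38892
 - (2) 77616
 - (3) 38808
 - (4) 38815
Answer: 3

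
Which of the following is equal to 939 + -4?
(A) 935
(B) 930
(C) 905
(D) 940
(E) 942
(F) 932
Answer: A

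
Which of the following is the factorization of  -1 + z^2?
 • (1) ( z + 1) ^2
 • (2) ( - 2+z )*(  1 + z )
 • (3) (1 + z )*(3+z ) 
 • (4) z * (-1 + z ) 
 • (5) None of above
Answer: 5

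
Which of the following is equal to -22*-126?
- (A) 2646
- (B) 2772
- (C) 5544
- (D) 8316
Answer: B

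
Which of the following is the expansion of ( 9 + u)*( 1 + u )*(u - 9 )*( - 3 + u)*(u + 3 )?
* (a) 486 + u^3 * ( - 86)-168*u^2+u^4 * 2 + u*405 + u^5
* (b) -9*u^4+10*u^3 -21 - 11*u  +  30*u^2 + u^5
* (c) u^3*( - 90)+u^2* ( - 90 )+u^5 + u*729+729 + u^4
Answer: c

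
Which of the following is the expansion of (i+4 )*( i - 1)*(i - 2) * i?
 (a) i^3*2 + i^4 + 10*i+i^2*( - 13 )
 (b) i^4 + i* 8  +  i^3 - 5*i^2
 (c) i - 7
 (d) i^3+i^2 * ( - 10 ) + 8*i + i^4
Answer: d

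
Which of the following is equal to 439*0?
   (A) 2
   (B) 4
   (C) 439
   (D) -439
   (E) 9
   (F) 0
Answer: F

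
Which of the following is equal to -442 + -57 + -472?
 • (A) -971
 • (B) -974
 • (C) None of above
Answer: A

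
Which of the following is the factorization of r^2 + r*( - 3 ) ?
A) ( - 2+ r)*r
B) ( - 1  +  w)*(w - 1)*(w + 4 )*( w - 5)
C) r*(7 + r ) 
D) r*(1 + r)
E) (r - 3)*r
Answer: E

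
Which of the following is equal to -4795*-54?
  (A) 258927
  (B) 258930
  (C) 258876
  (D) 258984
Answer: B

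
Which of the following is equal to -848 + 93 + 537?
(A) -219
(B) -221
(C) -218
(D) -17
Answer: C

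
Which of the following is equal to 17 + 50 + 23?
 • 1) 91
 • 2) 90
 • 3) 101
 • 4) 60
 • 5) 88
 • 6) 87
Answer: 2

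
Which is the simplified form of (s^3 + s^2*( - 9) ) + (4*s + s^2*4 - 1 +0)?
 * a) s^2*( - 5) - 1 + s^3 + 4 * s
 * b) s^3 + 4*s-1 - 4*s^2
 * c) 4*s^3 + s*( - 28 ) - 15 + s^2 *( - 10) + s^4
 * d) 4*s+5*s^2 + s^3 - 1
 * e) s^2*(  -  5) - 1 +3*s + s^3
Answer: a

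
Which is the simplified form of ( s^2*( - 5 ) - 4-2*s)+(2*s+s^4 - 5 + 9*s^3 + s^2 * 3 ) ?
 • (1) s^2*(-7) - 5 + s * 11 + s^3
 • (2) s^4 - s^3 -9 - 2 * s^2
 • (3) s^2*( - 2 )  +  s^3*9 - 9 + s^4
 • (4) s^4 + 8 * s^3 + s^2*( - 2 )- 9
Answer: 3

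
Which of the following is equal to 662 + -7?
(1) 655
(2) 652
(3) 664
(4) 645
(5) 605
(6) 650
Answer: 1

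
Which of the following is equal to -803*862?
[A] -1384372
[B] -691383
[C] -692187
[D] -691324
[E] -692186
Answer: E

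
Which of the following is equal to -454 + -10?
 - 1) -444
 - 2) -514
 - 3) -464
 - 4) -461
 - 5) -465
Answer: 3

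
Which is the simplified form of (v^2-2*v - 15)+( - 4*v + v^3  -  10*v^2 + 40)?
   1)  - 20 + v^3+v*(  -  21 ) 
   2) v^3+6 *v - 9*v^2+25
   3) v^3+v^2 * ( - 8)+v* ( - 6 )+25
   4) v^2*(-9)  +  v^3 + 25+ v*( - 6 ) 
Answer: 4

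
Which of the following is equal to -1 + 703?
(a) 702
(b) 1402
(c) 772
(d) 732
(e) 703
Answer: a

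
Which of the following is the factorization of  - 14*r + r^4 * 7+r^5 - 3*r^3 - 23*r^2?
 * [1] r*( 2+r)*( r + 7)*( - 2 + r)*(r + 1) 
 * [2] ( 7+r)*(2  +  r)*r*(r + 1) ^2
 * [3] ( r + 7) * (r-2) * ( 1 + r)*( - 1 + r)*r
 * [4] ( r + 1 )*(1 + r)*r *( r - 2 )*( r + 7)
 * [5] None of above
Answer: 4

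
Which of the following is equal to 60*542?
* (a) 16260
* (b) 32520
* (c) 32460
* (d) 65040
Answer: b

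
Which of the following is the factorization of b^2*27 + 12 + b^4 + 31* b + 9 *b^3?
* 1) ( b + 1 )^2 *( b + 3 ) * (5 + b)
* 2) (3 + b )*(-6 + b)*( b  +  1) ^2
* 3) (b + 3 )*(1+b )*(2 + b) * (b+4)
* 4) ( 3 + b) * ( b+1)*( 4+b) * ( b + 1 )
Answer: 4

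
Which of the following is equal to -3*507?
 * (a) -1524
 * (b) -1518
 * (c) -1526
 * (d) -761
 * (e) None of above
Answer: e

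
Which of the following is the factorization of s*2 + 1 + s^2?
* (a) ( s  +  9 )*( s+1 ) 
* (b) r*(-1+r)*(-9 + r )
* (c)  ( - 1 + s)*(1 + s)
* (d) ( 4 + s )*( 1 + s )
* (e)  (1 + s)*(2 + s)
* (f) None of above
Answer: f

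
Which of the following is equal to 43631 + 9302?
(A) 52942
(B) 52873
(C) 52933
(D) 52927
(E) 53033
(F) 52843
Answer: C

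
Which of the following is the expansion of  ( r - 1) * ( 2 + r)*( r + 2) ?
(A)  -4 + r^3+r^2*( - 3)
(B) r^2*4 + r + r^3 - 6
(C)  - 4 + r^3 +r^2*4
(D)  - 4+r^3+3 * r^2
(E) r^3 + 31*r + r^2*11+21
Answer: D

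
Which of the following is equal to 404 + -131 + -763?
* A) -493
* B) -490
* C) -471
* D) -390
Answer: B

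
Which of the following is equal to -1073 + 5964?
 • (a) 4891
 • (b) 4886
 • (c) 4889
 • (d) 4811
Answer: a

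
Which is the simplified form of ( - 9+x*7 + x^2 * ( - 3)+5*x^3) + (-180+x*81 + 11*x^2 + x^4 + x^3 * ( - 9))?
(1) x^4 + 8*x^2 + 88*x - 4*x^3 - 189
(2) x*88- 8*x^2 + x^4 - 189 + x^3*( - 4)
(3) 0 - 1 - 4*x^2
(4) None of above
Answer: 1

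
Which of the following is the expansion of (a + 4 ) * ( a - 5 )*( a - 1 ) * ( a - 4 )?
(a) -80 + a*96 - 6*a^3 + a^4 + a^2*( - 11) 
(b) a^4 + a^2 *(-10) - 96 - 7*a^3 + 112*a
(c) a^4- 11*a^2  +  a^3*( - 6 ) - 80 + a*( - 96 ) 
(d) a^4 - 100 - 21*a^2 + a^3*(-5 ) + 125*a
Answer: a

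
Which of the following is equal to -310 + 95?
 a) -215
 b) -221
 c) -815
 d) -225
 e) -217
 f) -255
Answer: a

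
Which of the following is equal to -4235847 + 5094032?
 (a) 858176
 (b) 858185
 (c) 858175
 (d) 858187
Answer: b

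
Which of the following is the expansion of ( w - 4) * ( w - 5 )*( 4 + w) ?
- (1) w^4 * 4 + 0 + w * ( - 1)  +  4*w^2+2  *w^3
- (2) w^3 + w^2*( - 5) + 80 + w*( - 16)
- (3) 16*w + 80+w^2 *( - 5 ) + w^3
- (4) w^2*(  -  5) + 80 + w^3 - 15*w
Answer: 2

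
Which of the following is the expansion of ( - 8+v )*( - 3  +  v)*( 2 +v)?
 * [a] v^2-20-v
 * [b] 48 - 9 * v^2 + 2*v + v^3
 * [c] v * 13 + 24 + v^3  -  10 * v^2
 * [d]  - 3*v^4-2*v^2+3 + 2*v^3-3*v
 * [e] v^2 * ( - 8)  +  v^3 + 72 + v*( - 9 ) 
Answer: b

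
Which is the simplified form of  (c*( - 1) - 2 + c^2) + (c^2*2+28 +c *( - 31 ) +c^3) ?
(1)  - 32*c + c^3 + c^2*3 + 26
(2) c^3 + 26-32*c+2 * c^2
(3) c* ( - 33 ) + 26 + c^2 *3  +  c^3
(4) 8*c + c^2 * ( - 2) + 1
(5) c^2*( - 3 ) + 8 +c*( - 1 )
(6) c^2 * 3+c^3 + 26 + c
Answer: 1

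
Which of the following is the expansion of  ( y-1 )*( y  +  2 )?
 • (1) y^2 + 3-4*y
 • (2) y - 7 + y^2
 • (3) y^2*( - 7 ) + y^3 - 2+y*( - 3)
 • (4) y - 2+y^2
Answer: 4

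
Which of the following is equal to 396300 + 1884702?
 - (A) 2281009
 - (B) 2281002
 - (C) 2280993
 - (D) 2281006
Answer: B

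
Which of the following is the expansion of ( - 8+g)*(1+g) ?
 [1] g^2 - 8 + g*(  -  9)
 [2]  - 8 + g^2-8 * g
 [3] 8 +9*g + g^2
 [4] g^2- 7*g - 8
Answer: 4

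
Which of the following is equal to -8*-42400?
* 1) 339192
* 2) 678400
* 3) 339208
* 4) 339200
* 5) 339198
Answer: 4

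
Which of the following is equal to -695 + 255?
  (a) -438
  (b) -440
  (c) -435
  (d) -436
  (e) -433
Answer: b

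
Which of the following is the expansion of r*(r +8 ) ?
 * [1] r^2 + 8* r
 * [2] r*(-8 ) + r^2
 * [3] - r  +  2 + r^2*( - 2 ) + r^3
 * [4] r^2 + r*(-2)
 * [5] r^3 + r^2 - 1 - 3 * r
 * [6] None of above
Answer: 1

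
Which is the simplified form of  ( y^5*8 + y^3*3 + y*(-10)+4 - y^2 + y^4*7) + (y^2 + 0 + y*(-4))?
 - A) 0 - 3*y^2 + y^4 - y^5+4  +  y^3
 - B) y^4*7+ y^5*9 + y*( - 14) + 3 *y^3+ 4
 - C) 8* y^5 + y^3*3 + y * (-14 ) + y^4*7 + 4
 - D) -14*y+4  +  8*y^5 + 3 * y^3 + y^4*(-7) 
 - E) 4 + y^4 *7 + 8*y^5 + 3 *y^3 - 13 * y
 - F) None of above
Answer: C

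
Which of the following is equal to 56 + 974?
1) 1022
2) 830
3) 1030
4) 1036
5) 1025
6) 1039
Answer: 3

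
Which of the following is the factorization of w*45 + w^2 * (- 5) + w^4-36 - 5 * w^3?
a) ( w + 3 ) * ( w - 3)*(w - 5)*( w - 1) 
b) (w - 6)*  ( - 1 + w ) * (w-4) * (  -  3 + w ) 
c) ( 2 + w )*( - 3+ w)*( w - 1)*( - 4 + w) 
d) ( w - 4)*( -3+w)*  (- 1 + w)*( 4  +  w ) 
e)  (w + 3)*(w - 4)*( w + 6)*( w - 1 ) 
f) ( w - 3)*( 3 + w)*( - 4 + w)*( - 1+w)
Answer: f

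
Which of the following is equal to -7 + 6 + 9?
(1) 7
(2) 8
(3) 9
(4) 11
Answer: 2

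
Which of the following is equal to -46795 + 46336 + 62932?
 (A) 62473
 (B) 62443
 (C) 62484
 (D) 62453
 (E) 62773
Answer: A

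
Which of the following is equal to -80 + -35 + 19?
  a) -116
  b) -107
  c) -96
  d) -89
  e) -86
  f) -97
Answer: c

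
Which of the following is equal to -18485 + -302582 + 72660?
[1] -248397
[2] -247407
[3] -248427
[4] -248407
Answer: 4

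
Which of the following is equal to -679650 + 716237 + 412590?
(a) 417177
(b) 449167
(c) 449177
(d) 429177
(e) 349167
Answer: c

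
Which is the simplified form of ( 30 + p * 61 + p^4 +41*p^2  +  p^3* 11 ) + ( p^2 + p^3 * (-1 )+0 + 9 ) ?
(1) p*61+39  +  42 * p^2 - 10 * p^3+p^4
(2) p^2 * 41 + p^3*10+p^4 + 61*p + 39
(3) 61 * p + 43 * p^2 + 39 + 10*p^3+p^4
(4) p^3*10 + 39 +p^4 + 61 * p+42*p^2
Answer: 4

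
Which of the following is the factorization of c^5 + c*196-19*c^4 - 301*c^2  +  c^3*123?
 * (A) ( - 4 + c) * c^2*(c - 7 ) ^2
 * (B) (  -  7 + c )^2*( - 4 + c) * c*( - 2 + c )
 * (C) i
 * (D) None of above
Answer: D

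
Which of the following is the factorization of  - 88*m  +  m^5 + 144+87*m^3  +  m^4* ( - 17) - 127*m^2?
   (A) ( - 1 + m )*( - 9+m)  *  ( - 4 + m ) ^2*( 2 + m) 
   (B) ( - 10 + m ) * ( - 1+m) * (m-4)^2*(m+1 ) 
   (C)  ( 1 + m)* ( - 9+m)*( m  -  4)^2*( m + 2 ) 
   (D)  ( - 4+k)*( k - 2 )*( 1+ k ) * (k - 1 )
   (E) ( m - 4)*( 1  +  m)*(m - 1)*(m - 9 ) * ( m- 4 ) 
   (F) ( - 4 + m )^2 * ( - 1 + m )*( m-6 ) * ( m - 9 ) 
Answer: E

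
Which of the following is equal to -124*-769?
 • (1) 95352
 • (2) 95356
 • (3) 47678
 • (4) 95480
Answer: 2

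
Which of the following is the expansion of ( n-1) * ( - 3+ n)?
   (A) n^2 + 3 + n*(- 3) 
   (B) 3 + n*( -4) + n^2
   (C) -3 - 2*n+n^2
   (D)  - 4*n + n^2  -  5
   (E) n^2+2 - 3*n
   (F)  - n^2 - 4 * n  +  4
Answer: B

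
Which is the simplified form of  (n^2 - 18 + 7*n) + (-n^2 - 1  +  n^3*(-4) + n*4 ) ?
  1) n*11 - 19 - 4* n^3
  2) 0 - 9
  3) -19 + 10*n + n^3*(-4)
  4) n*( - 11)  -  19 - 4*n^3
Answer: 1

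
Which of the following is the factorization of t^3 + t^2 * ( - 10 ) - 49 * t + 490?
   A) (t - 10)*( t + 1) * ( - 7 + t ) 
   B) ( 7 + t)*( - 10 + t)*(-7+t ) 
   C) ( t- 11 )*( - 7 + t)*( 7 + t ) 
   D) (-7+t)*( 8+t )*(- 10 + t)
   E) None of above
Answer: B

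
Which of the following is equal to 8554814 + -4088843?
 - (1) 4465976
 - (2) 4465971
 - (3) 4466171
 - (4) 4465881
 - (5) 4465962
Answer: 2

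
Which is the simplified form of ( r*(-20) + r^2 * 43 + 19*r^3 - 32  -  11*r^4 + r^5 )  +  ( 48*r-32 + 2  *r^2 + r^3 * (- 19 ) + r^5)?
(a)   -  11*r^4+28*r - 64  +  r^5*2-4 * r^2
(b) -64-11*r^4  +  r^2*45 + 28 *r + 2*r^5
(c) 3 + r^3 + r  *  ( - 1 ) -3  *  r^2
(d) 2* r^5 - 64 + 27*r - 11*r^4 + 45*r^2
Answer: b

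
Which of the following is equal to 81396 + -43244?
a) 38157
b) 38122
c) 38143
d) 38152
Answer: d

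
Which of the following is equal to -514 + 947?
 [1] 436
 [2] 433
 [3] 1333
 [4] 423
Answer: 2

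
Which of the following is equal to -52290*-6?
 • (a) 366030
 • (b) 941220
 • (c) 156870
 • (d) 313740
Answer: d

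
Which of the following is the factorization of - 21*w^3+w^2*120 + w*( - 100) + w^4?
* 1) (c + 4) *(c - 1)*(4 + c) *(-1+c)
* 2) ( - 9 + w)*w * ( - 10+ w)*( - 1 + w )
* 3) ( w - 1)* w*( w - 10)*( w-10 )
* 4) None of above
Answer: 3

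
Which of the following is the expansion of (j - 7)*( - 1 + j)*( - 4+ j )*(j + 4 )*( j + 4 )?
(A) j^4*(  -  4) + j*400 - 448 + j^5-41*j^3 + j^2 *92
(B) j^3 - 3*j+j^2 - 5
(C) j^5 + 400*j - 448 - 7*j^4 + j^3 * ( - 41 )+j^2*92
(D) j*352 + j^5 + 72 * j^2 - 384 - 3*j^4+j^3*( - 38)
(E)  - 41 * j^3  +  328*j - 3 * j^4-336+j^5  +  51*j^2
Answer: A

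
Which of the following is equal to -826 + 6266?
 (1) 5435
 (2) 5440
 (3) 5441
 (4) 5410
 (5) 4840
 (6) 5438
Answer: 2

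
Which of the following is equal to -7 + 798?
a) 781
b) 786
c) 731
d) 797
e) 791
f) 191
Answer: e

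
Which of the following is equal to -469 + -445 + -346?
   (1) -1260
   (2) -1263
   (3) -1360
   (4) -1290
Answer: 1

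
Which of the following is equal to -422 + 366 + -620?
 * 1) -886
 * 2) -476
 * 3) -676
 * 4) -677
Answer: 3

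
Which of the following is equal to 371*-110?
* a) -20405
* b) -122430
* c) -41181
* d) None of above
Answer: d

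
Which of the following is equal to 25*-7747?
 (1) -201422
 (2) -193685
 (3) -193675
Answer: 3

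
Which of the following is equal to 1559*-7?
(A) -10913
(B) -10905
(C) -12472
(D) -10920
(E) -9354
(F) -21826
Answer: A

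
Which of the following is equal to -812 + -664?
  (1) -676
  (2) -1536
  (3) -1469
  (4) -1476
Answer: 4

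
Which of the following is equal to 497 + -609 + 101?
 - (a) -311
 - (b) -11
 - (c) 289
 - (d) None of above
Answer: b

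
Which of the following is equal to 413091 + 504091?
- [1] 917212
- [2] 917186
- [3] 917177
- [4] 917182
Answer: 4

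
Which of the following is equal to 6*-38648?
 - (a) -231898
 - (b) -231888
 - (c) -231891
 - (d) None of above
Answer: b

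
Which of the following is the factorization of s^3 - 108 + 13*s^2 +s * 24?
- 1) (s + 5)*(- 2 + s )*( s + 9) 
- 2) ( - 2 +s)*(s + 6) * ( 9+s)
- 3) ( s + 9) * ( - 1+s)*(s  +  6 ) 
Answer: 2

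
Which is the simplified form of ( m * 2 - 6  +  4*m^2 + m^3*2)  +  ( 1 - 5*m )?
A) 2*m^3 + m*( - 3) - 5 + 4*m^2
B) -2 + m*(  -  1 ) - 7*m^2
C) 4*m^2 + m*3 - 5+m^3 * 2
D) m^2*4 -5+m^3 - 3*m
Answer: A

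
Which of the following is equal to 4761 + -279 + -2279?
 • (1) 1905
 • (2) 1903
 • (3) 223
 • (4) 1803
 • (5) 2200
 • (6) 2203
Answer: 6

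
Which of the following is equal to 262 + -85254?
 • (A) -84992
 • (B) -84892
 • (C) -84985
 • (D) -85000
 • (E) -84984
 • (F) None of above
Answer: A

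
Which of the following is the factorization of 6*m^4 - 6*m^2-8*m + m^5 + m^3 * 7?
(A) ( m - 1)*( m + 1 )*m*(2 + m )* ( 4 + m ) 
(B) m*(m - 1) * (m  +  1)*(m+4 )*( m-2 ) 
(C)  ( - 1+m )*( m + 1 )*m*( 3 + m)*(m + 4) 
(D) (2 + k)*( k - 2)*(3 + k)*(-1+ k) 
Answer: A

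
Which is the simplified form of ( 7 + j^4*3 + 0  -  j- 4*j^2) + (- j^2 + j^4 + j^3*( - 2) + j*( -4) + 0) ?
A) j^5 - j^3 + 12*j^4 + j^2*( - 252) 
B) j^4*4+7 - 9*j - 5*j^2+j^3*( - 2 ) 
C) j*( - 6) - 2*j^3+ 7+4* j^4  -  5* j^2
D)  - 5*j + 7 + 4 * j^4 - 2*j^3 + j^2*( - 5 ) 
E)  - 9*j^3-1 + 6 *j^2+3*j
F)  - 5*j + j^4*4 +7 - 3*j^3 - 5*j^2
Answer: D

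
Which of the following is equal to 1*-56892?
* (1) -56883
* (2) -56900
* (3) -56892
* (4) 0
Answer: 3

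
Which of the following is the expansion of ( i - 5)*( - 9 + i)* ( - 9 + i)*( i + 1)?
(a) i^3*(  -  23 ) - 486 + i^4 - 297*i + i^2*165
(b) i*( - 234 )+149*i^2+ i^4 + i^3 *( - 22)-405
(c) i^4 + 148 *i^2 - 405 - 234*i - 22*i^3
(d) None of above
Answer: c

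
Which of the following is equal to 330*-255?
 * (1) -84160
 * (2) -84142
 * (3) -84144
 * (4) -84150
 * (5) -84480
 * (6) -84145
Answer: 4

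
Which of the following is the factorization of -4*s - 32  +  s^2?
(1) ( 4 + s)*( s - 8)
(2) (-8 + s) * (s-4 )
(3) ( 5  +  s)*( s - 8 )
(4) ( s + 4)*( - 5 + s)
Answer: 1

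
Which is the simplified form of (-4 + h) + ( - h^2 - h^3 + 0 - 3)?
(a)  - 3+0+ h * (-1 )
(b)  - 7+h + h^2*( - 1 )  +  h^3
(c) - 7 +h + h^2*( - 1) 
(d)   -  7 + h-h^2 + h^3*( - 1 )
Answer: d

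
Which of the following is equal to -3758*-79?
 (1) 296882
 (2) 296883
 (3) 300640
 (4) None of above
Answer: 1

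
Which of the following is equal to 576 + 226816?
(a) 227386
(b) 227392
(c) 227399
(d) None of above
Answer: b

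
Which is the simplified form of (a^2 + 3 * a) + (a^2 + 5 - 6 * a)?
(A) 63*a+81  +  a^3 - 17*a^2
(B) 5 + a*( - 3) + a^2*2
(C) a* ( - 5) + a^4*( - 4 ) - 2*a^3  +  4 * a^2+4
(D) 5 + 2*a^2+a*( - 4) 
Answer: B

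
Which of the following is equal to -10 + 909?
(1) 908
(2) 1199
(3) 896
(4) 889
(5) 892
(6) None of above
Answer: 6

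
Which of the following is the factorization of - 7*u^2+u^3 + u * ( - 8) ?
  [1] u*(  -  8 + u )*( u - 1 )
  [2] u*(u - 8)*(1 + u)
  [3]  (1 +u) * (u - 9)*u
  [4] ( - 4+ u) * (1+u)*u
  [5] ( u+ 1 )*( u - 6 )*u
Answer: 2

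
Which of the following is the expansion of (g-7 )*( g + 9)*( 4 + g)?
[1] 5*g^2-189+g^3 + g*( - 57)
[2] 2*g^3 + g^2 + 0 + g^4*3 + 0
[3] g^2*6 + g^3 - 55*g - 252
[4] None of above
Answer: 3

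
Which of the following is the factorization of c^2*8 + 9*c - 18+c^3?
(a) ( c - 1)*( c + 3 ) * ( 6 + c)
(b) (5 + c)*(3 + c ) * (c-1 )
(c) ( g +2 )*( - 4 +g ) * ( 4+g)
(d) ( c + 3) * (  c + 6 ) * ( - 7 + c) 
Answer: a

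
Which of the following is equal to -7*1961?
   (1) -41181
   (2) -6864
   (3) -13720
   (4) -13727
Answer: 4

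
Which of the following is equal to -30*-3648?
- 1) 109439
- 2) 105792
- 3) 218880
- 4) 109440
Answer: 4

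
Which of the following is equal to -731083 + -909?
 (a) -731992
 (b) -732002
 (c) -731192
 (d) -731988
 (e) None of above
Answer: a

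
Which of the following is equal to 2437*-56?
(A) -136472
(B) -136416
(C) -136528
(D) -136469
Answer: A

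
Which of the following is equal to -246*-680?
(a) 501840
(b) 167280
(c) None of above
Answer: b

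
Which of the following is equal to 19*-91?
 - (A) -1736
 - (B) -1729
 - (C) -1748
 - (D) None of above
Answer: B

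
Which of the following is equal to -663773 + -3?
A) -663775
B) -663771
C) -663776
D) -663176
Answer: C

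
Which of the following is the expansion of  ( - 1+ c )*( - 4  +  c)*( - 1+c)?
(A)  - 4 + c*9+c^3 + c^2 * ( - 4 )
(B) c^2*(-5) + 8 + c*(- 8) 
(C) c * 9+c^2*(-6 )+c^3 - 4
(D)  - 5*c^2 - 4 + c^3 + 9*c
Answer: C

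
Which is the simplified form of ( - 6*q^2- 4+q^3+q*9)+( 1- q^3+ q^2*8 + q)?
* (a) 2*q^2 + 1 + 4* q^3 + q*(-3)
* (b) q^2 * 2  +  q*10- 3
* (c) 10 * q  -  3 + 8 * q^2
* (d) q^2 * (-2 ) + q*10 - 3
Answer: b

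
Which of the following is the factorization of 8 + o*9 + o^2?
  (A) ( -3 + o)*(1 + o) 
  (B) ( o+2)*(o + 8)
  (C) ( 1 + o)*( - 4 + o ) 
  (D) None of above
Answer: D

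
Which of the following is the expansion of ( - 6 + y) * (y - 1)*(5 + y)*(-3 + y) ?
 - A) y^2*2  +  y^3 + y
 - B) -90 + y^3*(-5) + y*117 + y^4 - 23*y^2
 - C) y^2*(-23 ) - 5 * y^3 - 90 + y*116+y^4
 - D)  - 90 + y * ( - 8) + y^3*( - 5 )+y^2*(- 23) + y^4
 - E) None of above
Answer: B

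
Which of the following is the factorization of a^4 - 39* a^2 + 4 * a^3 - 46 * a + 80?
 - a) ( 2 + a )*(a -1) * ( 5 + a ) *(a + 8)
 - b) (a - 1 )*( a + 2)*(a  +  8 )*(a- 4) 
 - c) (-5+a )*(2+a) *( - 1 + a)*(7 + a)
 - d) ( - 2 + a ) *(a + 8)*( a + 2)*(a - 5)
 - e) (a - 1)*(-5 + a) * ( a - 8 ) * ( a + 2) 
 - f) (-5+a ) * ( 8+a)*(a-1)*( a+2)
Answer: f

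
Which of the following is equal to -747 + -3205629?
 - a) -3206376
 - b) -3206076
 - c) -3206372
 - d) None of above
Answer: a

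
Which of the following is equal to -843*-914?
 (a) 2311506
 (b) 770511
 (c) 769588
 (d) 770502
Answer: d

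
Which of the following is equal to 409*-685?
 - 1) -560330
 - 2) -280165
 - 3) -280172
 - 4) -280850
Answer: 2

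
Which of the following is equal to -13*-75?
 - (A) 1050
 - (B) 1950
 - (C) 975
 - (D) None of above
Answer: C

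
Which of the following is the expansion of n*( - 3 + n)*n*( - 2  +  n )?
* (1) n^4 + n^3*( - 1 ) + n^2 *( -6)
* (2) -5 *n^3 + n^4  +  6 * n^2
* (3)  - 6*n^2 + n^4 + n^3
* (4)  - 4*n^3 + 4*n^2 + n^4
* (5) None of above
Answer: 2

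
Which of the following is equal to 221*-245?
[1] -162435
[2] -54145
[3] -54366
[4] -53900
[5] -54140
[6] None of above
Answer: 2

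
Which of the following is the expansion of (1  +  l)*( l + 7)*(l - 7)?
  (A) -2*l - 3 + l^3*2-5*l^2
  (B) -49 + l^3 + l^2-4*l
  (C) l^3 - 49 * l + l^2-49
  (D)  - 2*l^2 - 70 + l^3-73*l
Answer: C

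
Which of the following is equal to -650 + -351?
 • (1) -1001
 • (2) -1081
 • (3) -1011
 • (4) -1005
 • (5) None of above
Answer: 1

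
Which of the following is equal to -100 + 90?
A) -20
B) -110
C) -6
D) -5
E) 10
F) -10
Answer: F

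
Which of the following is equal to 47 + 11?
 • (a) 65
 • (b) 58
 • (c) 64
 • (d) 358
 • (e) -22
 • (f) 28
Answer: b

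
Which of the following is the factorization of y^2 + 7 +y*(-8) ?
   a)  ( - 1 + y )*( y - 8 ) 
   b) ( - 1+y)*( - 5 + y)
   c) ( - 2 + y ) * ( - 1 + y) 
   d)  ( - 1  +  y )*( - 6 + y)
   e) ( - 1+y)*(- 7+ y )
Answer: e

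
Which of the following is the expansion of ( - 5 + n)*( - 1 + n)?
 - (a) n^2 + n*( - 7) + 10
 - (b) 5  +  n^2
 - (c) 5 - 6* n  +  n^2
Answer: c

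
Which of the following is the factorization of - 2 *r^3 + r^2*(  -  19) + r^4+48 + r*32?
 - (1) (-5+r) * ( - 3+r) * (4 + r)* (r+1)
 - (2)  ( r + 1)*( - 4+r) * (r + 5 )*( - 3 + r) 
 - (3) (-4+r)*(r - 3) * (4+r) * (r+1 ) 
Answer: 3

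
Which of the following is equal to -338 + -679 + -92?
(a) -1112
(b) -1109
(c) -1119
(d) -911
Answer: b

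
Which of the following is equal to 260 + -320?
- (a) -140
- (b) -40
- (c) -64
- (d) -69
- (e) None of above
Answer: e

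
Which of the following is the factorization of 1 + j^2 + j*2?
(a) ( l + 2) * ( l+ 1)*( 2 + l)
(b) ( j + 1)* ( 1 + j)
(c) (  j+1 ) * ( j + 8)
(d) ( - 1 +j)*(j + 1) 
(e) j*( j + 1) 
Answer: b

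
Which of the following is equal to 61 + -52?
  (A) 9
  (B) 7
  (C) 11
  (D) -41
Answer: A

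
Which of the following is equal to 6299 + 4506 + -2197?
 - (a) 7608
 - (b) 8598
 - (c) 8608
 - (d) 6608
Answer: c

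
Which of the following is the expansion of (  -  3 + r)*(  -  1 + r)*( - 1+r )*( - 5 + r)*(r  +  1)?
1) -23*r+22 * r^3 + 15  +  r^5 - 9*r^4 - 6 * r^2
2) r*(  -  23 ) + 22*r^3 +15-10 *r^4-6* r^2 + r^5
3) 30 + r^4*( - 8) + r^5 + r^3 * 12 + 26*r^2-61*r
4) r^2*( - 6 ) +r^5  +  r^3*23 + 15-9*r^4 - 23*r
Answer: 1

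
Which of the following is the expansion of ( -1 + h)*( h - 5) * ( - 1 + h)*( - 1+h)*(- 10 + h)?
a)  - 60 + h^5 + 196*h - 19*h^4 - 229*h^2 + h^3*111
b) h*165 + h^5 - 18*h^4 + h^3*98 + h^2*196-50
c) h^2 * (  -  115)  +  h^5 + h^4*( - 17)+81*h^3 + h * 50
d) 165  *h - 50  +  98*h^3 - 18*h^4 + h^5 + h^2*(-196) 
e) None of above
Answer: d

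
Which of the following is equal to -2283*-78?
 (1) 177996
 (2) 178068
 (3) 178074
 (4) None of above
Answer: 3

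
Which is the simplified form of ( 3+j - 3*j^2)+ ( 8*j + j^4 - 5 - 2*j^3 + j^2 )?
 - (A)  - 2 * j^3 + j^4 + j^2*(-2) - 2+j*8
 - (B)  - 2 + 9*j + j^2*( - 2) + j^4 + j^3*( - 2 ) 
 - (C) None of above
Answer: B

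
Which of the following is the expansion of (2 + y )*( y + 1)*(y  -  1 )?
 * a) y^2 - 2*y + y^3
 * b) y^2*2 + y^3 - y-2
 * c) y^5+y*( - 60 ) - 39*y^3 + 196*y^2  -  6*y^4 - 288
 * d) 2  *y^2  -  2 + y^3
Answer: b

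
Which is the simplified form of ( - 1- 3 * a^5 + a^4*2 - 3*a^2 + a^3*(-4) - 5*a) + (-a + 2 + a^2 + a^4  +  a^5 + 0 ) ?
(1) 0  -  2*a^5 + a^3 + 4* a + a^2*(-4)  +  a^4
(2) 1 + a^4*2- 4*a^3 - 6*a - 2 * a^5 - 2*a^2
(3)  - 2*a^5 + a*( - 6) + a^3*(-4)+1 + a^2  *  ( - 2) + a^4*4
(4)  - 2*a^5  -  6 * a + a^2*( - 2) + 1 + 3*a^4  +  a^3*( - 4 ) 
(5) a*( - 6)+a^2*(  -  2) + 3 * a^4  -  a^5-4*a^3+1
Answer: 4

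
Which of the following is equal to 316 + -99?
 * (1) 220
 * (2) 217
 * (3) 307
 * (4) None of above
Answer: 2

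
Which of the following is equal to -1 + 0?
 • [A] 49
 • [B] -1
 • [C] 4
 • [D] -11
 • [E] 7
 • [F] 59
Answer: B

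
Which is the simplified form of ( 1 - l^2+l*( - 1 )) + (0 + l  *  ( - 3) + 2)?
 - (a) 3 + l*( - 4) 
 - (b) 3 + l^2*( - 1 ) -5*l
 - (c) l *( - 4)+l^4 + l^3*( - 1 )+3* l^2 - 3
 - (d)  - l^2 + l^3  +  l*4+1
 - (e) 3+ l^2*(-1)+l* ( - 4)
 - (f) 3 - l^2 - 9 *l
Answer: e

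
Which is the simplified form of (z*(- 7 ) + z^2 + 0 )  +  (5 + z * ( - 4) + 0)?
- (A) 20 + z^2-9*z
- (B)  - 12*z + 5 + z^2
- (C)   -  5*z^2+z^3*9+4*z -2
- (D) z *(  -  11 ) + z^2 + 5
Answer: D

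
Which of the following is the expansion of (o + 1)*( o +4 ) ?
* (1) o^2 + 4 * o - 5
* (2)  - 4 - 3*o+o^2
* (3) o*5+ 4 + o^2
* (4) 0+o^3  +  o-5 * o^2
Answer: 3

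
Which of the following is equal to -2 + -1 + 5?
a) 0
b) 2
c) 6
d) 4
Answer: b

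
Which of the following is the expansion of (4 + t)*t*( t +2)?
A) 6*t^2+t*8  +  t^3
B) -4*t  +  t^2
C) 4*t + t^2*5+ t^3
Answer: A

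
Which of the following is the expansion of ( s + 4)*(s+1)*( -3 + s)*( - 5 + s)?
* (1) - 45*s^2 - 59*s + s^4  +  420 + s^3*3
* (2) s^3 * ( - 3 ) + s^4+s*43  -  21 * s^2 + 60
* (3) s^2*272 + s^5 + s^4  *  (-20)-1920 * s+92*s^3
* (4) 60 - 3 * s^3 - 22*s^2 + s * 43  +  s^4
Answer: 2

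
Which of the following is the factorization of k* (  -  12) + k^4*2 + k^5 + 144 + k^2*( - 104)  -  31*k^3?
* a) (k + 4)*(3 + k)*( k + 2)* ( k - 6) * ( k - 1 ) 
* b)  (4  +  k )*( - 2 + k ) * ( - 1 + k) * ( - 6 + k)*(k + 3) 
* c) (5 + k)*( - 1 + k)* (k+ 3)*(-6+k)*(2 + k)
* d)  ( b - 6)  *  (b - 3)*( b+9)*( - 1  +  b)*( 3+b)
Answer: a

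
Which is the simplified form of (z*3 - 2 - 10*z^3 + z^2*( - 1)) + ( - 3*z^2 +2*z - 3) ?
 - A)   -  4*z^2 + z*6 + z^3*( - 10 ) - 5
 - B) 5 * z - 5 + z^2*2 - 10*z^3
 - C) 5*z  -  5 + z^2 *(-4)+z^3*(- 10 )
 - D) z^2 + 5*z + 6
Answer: C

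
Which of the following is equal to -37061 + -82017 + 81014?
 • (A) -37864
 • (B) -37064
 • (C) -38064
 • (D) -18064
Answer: C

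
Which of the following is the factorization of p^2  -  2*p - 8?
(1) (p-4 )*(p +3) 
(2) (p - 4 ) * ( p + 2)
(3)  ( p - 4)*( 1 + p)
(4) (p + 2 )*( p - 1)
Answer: 2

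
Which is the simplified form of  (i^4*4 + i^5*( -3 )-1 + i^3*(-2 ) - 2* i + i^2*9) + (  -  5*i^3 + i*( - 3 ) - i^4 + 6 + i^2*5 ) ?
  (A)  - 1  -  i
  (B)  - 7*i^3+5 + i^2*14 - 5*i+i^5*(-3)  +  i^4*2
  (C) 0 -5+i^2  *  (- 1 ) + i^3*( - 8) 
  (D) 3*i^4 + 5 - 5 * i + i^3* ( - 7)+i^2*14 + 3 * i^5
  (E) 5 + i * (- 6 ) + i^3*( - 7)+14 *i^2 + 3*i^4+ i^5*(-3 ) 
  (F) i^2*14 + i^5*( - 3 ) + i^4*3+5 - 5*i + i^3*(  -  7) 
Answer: F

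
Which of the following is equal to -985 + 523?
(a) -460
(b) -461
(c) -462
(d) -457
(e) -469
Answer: c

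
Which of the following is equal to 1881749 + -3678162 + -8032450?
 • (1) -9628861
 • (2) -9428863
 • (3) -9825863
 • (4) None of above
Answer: 4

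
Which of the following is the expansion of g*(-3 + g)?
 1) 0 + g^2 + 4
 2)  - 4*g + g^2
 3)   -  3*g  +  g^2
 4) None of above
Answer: 3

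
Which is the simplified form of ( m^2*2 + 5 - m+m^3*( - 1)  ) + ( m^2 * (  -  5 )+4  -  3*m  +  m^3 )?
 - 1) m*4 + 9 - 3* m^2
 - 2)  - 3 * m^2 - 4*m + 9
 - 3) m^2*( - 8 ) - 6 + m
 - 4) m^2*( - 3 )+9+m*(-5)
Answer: 2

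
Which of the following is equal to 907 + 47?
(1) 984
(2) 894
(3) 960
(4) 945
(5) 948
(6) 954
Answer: 6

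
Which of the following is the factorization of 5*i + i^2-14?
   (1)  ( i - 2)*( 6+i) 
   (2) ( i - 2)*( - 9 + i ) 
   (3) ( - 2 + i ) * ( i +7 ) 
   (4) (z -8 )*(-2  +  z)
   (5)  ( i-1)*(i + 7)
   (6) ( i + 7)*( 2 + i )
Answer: 3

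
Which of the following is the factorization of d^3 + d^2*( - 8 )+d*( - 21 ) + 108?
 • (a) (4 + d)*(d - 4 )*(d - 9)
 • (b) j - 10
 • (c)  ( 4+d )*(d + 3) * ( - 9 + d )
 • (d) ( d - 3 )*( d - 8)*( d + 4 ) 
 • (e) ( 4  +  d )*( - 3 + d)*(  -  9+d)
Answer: e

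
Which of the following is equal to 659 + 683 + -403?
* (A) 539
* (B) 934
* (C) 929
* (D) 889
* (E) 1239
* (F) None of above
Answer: F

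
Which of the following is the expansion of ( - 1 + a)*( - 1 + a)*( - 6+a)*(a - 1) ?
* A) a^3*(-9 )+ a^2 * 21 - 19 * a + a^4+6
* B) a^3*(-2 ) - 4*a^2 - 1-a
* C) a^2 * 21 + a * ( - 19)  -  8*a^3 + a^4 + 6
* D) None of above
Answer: A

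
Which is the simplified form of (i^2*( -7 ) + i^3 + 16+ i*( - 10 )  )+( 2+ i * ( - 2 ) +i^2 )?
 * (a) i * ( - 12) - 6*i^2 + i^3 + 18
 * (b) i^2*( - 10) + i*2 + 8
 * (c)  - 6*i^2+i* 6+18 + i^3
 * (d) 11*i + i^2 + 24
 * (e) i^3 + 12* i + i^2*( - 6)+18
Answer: a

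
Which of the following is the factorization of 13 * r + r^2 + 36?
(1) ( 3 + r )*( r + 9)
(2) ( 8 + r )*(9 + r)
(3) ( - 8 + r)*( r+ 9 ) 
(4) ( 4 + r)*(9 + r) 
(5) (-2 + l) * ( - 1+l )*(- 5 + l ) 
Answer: 4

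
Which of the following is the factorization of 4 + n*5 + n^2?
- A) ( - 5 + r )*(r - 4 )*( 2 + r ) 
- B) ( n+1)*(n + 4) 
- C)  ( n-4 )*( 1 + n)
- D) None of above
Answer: B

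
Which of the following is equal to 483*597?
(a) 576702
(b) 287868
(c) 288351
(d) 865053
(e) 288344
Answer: c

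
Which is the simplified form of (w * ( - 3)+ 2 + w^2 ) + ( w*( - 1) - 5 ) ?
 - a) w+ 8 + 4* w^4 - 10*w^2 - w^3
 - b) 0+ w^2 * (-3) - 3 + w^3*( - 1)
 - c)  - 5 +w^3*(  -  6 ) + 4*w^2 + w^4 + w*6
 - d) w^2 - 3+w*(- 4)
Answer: d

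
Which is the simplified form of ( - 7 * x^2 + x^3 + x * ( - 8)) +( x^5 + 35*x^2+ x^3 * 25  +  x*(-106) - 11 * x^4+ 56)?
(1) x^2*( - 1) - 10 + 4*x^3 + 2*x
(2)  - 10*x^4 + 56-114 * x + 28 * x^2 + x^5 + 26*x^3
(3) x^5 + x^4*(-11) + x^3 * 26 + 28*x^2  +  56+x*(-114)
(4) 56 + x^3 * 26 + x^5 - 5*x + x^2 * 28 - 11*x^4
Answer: 3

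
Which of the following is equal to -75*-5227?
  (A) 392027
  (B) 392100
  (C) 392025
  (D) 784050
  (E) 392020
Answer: C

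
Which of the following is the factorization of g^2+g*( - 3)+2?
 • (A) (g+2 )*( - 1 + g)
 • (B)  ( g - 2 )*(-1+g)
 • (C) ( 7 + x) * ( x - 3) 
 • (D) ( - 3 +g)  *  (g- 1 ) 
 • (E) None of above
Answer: B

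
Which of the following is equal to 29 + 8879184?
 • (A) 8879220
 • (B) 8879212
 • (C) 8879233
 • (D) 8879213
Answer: D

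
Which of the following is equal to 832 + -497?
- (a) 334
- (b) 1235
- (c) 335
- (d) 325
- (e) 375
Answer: c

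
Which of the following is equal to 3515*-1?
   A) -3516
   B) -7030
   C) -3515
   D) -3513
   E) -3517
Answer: C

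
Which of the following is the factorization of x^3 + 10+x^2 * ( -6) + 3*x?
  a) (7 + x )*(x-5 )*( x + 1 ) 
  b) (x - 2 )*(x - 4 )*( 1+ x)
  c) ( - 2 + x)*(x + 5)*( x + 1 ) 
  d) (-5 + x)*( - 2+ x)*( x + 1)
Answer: d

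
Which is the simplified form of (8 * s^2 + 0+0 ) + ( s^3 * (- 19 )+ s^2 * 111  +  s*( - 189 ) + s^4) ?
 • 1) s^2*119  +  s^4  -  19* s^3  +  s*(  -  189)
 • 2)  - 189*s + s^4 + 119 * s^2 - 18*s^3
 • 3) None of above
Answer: 1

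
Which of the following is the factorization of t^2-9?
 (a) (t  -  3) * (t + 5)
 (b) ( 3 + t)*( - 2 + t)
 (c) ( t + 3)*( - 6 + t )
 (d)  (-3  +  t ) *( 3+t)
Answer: d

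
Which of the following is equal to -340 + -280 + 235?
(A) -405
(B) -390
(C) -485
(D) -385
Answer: D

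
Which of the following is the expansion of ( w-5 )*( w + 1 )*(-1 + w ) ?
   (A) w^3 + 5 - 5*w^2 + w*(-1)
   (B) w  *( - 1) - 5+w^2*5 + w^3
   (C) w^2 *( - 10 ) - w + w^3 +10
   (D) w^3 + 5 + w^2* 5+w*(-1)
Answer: A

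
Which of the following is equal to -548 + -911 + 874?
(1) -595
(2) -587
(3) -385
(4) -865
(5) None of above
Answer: 5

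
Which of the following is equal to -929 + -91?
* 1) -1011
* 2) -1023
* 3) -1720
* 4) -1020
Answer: 4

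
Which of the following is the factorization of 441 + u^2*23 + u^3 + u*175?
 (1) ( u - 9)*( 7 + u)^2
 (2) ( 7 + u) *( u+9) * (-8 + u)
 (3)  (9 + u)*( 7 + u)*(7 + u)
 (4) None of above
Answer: 3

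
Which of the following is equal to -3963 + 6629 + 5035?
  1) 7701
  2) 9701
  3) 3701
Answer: 1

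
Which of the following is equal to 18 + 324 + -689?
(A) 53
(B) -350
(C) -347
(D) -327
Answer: C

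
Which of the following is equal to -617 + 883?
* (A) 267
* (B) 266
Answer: B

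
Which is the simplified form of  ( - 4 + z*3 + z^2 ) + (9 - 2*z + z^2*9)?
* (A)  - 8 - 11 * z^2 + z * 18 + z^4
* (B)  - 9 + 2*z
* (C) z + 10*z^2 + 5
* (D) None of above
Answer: C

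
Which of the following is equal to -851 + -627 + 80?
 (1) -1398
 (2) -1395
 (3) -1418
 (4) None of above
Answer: 1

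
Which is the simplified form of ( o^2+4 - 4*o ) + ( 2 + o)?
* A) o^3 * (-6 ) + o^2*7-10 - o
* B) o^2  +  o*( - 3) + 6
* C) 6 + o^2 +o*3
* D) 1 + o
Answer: B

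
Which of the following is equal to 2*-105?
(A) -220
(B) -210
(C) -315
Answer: B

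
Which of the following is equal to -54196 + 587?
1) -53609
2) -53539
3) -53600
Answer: 1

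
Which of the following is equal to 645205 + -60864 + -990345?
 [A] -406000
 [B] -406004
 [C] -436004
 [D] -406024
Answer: B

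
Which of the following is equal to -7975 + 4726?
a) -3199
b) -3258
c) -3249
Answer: c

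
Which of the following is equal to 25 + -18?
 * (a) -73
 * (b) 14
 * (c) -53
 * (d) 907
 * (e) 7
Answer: e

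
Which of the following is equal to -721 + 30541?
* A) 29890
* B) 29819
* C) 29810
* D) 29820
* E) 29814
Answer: D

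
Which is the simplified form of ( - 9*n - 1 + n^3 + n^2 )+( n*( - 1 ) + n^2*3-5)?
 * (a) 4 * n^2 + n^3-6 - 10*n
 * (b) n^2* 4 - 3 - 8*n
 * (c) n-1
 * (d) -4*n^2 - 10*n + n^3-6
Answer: a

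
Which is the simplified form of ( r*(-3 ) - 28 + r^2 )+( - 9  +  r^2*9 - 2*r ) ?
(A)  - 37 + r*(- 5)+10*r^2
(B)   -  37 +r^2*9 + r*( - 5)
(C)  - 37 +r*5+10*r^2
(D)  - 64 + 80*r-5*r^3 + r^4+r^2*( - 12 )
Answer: A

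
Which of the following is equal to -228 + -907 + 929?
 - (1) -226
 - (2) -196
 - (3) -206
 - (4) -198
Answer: 3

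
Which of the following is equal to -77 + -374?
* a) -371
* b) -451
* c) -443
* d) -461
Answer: b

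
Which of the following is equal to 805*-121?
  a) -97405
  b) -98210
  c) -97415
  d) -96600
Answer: a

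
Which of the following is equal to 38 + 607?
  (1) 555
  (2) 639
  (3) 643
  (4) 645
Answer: 4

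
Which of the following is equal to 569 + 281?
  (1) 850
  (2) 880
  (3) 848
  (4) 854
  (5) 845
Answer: 1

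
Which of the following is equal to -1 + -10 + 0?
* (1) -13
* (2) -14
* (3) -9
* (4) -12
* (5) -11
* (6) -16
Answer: 5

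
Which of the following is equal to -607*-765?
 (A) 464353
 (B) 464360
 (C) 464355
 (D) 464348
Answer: C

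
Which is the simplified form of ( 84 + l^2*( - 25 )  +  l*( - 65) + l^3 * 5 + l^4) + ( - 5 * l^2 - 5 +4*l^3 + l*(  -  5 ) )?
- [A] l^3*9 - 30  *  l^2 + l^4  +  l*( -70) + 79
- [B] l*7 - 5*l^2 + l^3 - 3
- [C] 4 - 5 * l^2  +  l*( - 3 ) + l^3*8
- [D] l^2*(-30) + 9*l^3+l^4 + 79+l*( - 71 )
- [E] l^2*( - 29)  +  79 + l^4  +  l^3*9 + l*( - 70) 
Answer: A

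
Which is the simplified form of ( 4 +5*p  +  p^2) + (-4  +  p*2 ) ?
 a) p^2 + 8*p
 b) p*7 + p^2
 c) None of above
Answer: b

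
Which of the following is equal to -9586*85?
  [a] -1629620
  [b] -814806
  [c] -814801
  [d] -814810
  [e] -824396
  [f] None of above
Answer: d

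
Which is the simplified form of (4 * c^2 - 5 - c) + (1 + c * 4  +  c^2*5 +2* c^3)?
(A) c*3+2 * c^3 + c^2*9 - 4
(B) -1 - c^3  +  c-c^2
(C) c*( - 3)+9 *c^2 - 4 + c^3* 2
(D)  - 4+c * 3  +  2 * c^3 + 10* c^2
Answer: A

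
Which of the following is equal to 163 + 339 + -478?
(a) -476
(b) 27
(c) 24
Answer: c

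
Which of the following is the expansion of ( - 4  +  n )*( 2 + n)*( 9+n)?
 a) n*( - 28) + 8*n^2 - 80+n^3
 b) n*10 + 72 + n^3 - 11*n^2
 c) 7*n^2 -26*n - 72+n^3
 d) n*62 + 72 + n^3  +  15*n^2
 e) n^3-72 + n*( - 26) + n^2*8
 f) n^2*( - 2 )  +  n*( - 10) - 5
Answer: c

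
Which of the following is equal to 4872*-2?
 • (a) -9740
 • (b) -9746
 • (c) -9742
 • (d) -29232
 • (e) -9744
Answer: e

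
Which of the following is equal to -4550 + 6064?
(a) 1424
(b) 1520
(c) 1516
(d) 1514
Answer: d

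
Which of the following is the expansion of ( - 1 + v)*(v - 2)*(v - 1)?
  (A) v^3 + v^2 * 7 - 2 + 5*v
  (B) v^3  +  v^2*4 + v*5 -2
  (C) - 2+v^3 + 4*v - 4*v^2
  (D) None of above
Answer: D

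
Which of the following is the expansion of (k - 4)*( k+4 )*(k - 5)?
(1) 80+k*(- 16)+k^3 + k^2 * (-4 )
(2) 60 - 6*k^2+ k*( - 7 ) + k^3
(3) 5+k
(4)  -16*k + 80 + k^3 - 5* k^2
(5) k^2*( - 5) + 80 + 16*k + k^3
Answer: 4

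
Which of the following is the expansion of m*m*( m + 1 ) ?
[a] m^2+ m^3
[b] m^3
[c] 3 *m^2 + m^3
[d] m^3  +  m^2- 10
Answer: a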